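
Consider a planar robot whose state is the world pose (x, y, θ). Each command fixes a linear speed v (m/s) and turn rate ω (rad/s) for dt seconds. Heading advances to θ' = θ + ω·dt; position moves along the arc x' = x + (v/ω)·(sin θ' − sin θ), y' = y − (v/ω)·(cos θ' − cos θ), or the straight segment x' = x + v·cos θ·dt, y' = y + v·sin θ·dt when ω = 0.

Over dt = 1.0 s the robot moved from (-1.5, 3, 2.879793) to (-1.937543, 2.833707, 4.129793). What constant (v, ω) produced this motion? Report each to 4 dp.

v = 0.5000, ω = 1.2500

Δθ = 4.129793 − 2.879793 = 1.250000
ω = Δθ/dt = 1.250000/1.0 = 1.2500
R = Δx/(sin θ' − sin θ) = 0.4000
v = R·ω = 0.4000·1.2500 = 0.5000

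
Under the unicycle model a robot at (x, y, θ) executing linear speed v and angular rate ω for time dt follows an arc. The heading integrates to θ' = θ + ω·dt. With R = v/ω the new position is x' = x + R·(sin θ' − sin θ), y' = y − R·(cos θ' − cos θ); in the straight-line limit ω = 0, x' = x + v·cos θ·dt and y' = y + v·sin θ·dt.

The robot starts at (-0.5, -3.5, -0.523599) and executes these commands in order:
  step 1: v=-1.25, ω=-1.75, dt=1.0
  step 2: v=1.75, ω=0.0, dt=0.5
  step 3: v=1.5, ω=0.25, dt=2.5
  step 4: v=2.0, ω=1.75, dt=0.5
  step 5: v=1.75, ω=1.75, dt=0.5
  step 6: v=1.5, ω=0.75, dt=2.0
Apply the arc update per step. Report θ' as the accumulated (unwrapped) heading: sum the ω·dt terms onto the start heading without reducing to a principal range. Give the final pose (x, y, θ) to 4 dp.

(0.2803, -5.6342, 1.6014)

step 1: θ'=-2.2736 (R=0.7143) → pose (-0.6879, -2.4197, -2.2736)
step 2: θ'=-2.2736 (straight) → pose (-1.2534, -3.0874, -2.2736)
step 3: θ'=-1.6486 (R=6.0000) → pose (-2.6571, -6.4992, -1.6486)
step 4: θ'=-0.7736 (R=1.1429) → pose (-2.3162, -7.4056, -0.7736)
step 5: θ'=0.1014 (R=1.0000) → pose (-1.5163, -7.6851, 0.1014)
step 6: θ'=1.6014 (R=2.0000) → pose (0.2803, -5.6342, 1.6014)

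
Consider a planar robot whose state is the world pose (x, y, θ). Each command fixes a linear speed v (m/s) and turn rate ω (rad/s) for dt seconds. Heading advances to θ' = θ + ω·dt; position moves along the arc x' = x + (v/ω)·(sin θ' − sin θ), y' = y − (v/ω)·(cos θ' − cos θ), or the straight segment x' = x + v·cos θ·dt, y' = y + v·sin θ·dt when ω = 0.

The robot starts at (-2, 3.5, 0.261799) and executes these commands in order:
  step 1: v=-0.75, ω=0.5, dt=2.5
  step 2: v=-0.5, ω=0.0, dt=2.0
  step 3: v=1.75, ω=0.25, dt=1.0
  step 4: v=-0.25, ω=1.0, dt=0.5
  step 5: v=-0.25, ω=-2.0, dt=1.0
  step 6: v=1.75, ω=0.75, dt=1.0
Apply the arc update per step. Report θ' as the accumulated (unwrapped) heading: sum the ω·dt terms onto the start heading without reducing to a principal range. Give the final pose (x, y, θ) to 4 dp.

(-1.9202, 3.5870, 1.0118)

step 1: θ'=1.5118 (R=-1.5000) → pose (-3.1092, 2.1396, 1.5118)
step 2: θ'=1.5118 (straight) → pose (-3.1681, 1.1413, 1.5118)
step 3: θ'=1.7618 (R=7.0000) → pose (-3.2832, 2.8829, 1.7618)
step 4: θ'=2.2618 (R=-0.2500) → pose (-3.2304, 2.7711, 2.2618)
step 5: θ'=0.2618 (R=0.1250) → pose (-3.2944, 2.5707, 0.2618)
step 6: θ'=1.0118 (R=2.3333) → pose (-1.9202, 3.5870, 1.0118)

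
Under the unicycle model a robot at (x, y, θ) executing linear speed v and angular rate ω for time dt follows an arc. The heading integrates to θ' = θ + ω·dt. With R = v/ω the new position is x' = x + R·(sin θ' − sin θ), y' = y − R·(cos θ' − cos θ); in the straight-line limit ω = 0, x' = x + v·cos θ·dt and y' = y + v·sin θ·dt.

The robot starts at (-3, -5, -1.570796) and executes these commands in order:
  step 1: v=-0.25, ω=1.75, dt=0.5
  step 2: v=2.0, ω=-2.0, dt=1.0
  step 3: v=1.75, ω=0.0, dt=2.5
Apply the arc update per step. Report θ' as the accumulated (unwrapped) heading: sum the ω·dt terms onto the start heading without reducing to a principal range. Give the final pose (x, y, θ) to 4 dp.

(-7.2085, -8.4466, -2.6958)

step 1: θ'=-0.6958 (R=-0.1429) → pose (-3.0513, -4.8904, -0.6958)
step 2: θ'=-2.6958 (R=-1.0000) → pose (-3.2611, -6.5602, -2.6958)
step 3: θ'=-2.6958 (straight) → pose (-7.2085, -8.4466, -2.6958)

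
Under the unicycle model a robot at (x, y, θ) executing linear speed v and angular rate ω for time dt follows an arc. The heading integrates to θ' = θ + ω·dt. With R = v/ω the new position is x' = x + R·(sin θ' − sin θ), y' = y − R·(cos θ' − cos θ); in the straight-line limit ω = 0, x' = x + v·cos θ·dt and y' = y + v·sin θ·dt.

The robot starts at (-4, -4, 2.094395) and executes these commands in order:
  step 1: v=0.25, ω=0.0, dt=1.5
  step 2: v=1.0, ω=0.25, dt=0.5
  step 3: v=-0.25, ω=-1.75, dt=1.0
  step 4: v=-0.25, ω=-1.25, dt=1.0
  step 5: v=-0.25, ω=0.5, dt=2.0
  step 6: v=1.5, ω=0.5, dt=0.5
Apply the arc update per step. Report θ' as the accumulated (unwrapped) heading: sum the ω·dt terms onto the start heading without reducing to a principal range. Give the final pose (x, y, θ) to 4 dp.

step 1: θ'=2.0944 (straight) → pose (-4.1875, -3.6752, 2.0944)
step 2: θ'=2.2194 (R=4.0000) → pose (-4.4639, -3.2590, 2.2194)
step 3: θ'=0.4694 (R=0.1429) → pose (-4.5131, -3.4727, 0.4694)
step 4: θ'=-0.7806 (R=0.2000) → pose (-4.7443, -3.4364, -0.7806)
step 5: θ'=0.2194 (R=-0.5000) → pose (-5.2050, -3.3036, 0.2194)
step 6: θ'=0.4694 (R=3.0000) → pose (-4.5009, -3.0511, 0.4694)

(-4.5009, -3.0511, 0.4694)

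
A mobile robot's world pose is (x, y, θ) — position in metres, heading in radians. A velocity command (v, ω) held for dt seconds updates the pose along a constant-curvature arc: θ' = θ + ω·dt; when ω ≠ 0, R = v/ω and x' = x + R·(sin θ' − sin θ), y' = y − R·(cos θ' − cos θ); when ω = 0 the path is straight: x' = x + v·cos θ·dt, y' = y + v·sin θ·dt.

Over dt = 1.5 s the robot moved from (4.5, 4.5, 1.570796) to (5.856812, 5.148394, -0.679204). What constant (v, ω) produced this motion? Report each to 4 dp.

v = 1.2500, ω = -1.5000

Δθ = -0.679204 − 1.570796 = -2.250000
ω = Δθ/dt = -2.250000/1.5 = -1.5000
R = Δx/(sin θ' − sin θ) = -0.8333
v = R·ω = -0.8333·-1.5000 = 1.2500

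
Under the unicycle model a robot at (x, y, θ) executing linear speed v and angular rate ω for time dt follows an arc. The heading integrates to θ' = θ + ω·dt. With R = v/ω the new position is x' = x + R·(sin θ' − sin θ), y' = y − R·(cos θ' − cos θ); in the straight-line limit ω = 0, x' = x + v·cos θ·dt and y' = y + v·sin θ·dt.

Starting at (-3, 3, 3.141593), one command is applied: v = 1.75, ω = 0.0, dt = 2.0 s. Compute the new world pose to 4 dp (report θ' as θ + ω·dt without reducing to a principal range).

θ' = 3.1416 + 0.0·2.0 = 3.1416
ω = 0 → straight: x' = -3 + 1.75·cos(3.1416)·2.0 = -6.5000
y' = 3 + 1.75·sin(3.1416)·2.0 = 3.0000

(-6.5000, 3.0000, 3.1416)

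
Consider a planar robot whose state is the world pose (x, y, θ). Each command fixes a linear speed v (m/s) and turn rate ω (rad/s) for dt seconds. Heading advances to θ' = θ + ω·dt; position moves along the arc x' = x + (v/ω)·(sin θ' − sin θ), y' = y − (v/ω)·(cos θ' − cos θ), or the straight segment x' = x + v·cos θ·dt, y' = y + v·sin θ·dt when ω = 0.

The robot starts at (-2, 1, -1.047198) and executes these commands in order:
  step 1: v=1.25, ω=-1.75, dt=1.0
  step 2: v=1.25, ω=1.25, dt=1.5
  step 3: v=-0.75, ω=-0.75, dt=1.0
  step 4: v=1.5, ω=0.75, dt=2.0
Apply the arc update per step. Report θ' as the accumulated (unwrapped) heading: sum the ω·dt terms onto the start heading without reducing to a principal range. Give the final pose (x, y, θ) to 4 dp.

step 1: θ'=-2.7972 (R=-0.7143) → pose (-2.3774, -0.0295, -2.7972)
step 2: θ'=-0.9222 (R=1.0000) → pose (-2.8367, -1.5748, -0.9222)
step 3: θ'=-1.6722 (R=1.0000) → pose (-3.0347, -0.8695, -1.6722)
step 4: θ'=-0.1722 (R=2.0000) → pose (-1.3876, -3.0424, -0.1722)

(-1.3876, -3.0424, -0.1722)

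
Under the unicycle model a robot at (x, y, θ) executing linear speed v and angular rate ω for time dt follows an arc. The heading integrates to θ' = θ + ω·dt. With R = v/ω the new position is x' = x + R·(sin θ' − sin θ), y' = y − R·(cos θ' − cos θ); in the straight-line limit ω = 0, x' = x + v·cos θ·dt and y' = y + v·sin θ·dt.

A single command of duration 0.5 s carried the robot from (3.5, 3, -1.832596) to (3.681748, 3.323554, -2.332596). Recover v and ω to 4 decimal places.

Δθ = -2.332596 − -1.832596 = -0.500000
ω = Δθ/dt = -0.500000/0.5 = -1.0000
R = −Δy/(cos θ' − cos θ) = 0.7500
v = R·ω = 0.7500·-1.0000 = -0.7500

v = -0.7500, ω = -1.0000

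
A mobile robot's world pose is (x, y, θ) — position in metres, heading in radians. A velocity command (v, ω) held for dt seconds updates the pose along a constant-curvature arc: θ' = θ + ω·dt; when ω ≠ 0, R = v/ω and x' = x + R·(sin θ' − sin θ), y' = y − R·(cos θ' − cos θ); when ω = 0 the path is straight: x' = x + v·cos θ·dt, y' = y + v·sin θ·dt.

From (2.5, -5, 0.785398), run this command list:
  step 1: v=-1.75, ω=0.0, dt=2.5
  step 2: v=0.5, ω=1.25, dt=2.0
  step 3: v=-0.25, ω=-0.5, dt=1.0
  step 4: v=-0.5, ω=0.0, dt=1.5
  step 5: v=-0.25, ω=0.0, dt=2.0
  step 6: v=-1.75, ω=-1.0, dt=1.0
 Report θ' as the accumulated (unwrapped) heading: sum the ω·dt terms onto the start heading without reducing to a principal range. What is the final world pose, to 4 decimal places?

step 1: θ'=0.7854 (straight) → pose (-0.5936, -8.0936, 0.7854)
step 2: θ'=3.2854 (R=0.4000) → pose (-0.9338, -7.4149, 3.2854)
step 3: θ'=2.7854 (R=0.5000) → pose (-0.6877, -7.4411, 2.7854)
step 4: θ'=2.7854 (straight) → pose (0.0152, -7.7026, 2.7854)
step 5: θ'=2.7854 (straight) → pose (0.4838, -7.8770, 2.7854)
step 6: θ'=1.7854 (R=1.7500) → pose (1.5834, -9.1445, 1.7854)

(1.5834, -9.1445, 1.7854)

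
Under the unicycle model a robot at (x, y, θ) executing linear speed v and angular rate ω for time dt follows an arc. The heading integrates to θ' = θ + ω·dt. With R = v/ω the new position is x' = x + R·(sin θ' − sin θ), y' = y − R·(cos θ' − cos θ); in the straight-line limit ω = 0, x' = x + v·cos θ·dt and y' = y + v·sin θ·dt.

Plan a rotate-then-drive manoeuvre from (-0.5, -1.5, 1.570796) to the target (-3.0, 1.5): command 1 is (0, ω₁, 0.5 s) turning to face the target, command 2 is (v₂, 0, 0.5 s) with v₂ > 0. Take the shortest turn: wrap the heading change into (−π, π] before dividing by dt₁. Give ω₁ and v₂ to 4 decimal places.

ω₁ = 1.3895, v₂ = 7.8102

heading to target = atan2(1.5−-1.5, -3−-0.5) = 2.2655
Δθ = wrap(2.2655 − 1.5708) = 0.6947; ω₁ = Δθ/dt₁ = 1.3895
distance = √((-3−-0.5)² + (1.5−-1.5)²) = 3.9051; v₂ = distance/dt₂ = 7.8102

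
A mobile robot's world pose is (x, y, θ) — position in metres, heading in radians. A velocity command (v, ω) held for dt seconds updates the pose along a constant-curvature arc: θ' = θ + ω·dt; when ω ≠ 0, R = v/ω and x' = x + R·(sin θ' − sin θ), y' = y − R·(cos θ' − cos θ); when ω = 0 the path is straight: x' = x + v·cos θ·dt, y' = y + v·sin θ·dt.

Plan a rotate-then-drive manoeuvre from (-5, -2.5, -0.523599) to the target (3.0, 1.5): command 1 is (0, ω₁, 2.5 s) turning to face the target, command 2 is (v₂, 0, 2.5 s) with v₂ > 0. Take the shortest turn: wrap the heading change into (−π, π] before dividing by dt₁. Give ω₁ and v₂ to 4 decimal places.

heading to target = atan2(1.5−-2.5, 3−-5) = 0.4636
Δθ = wrap(0.4636 − -0.5236) = 0.9872; ω₁ = Δθ/dt₁ = 0.3949
distance = √((3−-5)² + (1.5−-2.5)²) = 8.9443; v₂ = distance/dt₂ = 3.5777

ω₁ = 0.3949, v₂ = 3.5777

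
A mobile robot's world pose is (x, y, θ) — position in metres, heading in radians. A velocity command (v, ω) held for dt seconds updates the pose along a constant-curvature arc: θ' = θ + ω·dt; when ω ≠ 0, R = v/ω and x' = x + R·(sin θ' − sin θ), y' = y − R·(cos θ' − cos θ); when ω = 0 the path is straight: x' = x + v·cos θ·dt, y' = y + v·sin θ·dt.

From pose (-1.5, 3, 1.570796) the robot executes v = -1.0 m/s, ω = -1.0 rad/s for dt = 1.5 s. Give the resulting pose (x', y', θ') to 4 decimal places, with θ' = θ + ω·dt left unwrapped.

(-2.4293, 2.0025, 0.0708)

θ' = 1.5708 + -1.0·1.5 = 0.0708
R = v/ω = -1.0/-1.0 = 1.0000
x' = -1.5 + 1.0000·(sin 0.0708 − sin 1.5708) = -2.4293
y' = 3 − 1.0000·(cos 0.0708 − cos 1.5708) = 2.0025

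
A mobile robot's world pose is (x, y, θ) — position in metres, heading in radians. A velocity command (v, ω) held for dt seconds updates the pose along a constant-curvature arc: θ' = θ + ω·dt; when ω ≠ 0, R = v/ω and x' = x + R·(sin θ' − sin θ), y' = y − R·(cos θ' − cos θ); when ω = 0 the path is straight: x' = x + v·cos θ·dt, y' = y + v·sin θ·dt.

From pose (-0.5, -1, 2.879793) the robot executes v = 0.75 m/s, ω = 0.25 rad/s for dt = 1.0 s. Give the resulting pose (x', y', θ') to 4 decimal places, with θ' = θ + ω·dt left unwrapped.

(-1.2411, -0.8980, 3.1298)

θ' = 2.8798 + 0.25·1.0 = 3.1298
R = v/ω = 0.75/0.25 = 3.0000
x' = -0.5 + 3.0000·(sin 3.1298 − sin 2.8798) = -1.2411
y' = -1 − 3.0000·(cos 3.1298 − cos 2.8798) = -0.8980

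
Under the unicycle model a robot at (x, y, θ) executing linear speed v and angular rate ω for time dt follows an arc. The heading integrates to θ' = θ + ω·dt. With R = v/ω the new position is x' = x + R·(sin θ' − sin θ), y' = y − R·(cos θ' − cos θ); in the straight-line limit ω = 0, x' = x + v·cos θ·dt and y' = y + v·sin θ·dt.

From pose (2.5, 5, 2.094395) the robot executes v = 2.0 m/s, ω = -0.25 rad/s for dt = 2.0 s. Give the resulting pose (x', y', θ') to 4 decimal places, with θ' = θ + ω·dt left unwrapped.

θ' = 2.0944 + -0.25·2.0 = 1.5944
R = v/ω = 2.0/-0.25 = -8.0000
x' = 2.5 + -8.0000·(sin 1.5944 − sin 2.0944) = 1.4304
y' = 5 − -8.0000·(cos 1.5944 − cos 2.0944) = 8.8112

(1.4304, 8.8112, 1.5944)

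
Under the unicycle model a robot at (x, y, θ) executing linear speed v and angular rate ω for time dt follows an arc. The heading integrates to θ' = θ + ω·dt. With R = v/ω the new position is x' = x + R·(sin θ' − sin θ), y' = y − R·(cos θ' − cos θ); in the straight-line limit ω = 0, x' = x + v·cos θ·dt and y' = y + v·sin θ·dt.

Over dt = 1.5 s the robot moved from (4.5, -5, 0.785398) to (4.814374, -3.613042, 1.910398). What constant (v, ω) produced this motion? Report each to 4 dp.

Δθ = 1.910398 − 0.785398 = 1.125000
ω = Δθ/dt = 1.125000/1.5 = 0.7500
R = −Δy/(cos θ' − cos θ) = 1.3333
v = R·ω = 1.3333·0.7500 = 1.0000

v = 1.0000, ω = 0.7500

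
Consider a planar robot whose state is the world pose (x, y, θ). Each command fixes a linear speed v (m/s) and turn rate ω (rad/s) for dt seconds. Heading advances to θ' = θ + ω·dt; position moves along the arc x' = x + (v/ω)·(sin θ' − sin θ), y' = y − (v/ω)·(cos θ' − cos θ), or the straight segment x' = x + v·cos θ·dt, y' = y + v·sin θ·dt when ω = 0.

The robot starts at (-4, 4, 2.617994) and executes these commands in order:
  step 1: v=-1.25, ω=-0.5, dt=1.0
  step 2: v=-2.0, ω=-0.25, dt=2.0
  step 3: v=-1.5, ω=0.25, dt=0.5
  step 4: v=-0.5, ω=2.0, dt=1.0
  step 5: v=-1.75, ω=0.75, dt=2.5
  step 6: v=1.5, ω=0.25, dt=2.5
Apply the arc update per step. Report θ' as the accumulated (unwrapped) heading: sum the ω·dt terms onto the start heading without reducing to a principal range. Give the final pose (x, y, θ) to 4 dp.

(2.0961, 0.9279, 6.2430)

step 1: θ'=2.1180 (R=2.5000) → pose (-3.1150, 3.1357, 2.1180)
step 2: θ'=1.6180 (R=8.0000) → pose (-1.9558, -0.6493, 1.6180)
step 3: θ'=1.7430 (R=-6.0000) → pose (-1.8738, -1.3943, 1.7430)
step 4: θ'=3.7430 (R=-0.2500) → pose (-1.4860, -1.5576, 3.7430)
step 5: θ'=5.6180 (R=-2.3333) → pose (-1.3661, 2.2022, 5.6180)
step 6: θ'=6.2430 (R=6.0000) → pose (2.0961, 0.9279, 6.2430)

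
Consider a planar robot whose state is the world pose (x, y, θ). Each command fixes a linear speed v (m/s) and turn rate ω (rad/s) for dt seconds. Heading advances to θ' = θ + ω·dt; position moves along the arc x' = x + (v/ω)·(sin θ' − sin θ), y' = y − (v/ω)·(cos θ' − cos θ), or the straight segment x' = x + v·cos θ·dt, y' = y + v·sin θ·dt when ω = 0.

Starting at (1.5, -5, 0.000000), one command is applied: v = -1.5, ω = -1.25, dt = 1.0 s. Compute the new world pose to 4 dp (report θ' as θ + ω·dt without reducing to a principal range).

θ' = 0.0000 + -1.25·1.0 = -1.2500
R = v/ω = -1.5/-1.25 = 1.2000
x' = 1.5 + 1.2000·(sin -1.2500 − sin 0.0000) = 0.3612
y' = -5 − 1.2000·(cos -1.2500 − cos 0.0000) = -4.1784

(0.3612, -4.1784, -1.2500)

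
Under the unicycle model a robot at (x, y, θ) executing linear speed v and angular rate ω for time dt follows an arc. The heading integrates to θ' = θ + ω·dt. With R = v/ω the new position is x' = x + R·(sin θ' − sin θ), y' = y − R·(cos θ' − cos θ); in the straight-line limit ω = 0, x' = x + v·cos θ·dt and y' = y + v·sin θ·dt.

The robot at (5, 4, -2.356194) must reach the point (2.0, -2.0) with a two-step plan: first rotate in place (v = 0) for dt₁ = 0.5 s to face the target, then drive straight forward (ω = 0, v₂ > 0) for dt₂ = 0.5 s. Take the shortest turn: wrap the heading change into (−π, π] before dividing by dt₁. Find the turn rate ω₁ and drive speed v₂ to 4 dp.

heading to target = atan2(-2−4, 2−5) = -2.0344
Δθ = wrap(-2.0344 − -2.3562) = 0.3218; ω₁ = Δθ/dt₁ = 0.6435
distance = √((2−5)² + (-2−4)²) = 6.7082; v₂ = distance/dt₂ = 13.4164

ω₁ = 0.6435, v₂ = 13.4164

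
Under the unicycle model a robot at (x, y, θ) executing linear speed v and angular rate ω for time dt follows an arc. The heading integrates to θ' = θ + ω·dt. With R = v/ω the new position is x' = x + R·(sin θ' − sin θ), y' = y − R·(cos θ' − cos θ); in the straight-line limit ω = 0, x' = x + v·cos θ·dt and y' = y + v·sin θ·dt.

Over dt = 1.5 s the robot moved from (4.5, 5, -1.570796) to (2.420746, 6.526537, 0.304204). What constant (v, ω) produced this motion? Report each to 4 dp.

v = -2.0000, ω = 1.2500

Δθ = 0.304204 − -1.570796 = 1.875000
ω = Δθ/dt = 1.875000/1.5 = 1.2500
R = Δx/(sin θ' − sin θ) = -1.6000
v = R·ω = -1.6000·1.2500 = -2.0000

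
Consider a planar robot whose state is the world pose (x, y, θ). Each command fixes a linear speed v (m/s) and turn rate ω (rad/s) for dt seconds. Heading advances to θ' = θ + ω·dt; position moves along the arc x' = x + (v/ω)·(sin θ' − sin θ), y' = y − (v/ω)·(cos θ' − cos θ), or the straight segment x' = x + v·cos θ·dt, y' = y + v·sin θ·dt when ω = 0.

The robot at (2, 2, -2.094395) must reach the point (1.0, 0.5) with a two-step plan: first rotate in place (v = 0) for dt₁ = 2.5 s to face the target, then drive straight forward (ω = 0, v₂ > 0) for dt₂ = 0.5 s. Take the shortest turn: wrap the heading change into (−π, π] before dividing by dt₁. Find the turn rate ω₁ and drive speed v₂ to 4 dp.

ω₁ = -0.0258, v₂ = 3.6056

heading to target = atan2(0.5−2, 1−2) = -2.1588
Δθ = wrap(-2.1588 − -2.0944) = -0.0644; ω₁ = Δθ/dt₁ = -0.0258
distance = √((1−2)² + (0.5−2)²) = 1.8028; v₂ = distance/dt₂ = 3.6056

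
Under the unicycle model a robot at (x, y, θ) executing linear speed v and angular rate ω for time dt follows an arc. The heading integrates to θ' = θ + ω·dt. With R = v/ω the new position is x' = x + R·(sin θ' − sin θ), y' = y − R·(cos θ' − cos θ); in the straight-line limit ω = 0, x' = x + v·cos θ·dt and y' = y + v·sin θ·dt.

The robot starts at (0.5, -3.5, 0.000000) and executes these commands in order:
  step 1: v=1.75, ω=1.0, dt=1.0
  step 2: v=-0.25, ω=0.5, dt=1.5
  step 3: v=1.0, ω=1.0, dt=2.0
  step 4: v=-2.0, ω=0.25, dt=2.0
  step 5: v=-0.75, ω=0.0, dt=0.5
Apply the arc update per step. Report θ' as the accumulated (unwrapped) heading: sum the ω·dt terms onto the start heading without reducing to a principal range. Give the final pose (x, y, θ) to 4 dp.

(3.1005, 0.9189, 4.2500)

step 1: θ'=1.0000 (R=1.7500) → pose (1.9726, -2.6955, 1.0000)
step 2: θ'=1.7500 (R=-0.5000) → pose (1.9013, -3.0548, 1.7500)
step 3: θ'=3.7500 (R=1.0000) → pose (0.3458, -2.4125, 3.7500)
step 4: θ'=4.2500 (R=-8.0000) → pose (2.9332, 0.5833, 4.2500)
step 5: θ'=4.2500 (straight) → pose (3.1005, 0.9189, 4.2500)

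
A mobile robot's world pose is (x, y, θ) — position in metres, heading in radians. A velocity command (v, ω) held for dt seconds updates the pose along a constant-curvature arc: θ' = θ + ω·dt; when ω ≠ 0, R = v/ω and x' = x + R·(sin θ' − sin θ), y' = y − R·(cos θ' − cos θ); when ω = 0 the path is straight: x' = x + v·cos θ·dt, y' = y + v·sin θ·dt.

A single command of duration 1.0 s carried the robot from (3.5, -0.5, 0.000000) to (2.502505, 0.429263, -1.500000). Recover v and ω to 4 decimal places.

Δθ = -1.500000 − 0.000000 = -1.500000
ω = Δθ/dt = -1.500000/1.0 = -1.5000
R = Δx/(sin θ' − sin θ) = 1.0000
v = R·ω = 1.0000·-1.5000 = -1.5000

v = -1.5000, ω = -1.5000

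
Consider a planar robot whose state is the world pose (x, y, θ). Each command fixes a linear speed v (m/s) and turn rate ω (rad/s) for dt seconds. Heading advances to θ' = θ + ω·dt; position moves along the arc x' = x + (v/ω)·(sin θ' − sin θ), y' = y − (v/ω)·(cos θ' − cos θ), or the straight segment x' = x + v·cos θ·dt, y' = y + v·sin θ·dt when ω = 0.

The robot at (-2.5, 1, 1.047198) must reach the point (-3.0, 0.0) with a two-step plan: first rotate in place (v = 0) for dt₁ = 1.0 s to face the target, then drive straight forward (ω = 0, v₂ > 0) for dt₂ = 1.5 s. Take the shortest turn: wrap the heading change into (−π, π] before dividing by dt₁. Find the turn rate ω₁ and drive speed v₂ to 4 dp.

ω₁ = -3.0816, v₂ = 0.7454

heading to target = atan2(0−1, -3−-2.5) = -2.0344
Δθ = wrap(-2.0344 − 1.0472) = -3.0816; ω₁ = Δθ/dt₁ = -3.0816
distance = √((-3−-2.5)² + (0−1)²) = 1.1180; v₂ = distance/dt₂ = 0.7454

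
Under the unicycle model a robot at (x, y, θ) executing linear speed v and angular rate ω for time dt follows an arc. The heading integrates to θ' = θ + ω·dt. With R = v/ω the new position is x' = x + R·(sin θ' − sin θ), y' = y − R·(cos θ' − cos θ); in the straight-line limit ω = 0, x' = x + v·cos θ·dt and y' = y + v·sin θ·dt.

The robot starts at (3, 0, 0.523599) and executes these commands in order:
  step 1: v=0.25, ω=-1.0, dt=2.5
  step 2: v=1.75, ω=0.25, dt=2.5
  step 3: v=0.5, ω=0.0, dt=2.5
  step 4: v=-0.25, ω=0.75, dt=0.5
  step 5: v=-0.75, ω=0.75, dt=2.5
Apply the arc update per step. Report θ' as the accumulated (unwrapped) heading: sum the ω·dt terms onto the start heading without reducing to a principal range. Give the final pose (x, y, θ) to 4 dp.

step 1: θ'=-1.9764 (R=-0.2500) → pose (3.3547, -0.3151, -1.9764)
step 2: θ'=-1.3514 (R=7.0000) → pose (2.9546, -4.6006, -1.3514)
step 3: θ'=-1.3514 (straight) → pose (3.2266, -5.8207, -1.3514)
step 4: θ'=-0.9764 (R=-0.3333) → pose (3.1774, -5.7066, -0.9764)
step 5: θ'=0.8986 (R=-1.0000) → pose (1.5665, -5.6439, 0.8986)

(1.5665, -5.6439, 0.8986)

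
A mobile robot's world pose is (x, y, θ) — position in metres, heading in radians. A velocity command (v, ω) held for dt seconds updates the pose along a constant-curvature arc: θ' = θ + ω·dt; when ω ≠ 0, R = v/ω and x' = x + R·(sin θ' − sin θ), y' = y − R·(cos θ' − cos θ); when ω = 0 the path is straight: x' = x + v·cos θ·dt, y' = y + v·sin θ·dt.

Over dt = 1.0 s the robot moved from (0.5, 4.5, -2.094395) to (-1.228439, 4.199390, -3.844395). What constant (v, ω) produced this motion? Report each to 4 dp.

v = 2.0000, ω = -1.7500

Δθ = -3.844395 − -2.094395 = -1.750000
ω = Δθ/dt = -1.750000/1.0 = -1.7500
R = Δx/(sin θ' − sin θ) = -1.1429
v = R·ω = -1.1429·-1.7500 = 2.0000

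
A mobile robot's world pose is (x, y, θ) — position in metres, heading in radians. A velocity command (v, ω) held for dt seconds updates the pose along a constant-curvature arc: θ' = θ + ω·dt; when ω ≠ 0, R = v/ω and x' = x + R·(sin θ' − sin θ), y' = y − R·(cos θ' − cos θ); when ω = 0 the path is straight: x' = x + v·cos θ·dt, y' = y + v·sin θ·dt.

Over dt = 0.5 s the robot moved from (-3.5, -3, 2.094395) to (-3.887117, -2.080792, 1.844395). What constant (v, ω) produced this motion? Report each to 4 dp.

Δθ = 1.844395 − 2.094395 = -0.250000
ω = Δθ/dt = -0.250000/0.5 = -0.5000
R = −Δy/(cos θ' − cos θ) = -4.0000
v = R·ω = -4.0000·-0.5000 = 2.0000

v = 2.0000, ω = -0.5000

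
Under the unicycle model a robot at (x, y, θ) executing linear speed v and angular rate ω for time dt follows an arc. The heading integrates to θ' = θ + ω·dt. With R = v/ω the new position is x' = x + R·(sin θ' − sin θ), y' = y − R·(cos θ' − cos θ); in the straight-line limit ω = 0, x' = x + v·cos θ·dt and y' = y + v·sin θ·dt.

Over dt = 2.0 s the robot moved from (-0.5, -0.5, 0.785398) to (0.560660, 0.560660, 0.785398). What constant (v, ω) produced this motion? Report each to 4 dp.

v = 0.7500, ω = 0.0000

Δθ = 0.785398 − 0.785398 = 0.000000
ω = Δθ/dt = 0.000000/2.0 = 0.0000
ω = 0 → v = (Δx·cos θ + Δy·sin θ)/dt = 0.7500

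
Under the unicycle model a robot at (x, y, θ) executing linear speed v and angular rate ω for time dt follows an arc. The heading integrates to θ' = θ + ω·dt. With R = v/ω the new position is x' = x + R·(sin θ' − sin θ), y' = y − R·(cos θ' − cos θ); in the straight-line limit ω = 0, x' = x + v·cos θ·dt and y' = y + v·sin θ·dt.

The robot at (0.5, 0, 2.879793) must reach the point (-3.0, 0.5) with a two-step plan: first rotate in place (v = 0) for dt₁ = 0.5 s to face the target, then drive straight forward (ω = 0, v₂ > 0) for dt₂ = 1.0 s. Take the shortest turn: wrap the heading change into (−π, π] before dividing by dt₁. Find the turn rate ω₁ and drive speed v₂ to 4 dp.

heading to target = atan2(0.5−0, -3−0.5) = 2.9997
Δθ = wrap(2.9997 − 2.8798) = 0.1199; ω₁ = Δθ/dt₁ = 0.2398
distance = √((-3−0.5)² + (0.5−0)²) = 3.5355; v₂ = distance/dt₂ = 3.5355

ω₁ = 0.2398, v₂ = 3.5355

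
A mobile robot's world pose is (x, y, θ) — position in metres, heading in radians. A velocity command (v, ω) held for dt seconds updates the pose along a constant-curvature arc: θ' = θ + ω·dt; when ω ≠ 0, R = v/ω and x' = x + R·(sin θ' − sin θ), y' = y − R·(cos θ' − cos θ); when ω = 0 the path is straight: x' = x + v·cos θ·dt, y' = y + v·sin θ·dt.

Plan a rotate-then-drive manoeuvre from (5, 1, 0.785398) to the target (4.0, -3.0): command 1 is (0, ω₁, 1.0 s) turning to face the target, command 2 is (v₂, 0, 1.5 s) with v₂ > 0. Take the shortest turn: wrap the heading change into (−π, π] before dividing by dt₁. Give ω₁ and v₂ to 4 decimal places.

ω₁ = -2.6012, v₂ = 2.7487

heading to target = atan2(-3−1, 4−5) = -1.8158
Δθ = wrap(-1.8158 − 0.7854) = -2.6012; ω₁ = Δθ/dt₁ = -2.6012
distance = √((4−5)² + (-3−1)²) = 4.1231; v₂ = distance/dt₂ = 2.7487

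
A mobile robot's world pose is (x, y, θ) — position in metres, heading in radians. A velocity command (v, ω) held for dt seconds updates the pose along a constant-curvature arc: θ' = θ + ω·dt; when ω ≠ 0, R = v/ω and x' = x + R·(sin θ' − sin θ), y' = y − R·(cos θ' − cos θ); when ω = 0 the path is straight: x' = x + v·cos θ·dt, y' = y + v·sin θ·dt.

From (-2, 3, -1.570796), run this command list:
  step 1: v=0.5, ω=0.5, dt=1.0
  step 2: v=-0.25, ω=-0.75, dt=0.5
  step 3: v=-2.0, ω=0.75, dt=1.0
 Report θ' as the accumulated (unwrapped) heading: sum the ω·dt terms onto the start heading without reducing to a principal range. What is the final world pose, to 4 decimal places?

step 1: θ'=-1.0708 (R=1.0000) → pose (-1.8776, 2.5206, -1.0708)
step 2: θ'=-1.4458 (R=0.3333) → pose (-1.9158, 2.6388, -1.4458)
step 3: θ'=-0.6958 (R=-2.6667) → pose (-2.8523, 4.3531, -0.6958)

(-2.8523, 4.3531, -0.6958)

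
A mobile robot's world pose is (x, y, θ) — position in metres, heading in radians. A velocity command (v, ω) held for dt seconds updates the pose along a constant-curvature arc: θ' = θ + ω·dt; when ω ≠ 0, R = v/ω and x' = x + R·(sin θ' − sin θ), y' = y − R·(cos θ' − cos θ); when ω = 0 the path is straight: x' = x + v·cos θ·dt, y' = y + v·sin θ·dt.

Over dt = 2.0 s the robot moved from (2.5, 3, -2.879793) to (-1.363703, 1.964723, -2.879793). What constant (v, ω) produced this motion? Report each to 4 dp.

v = 2.0000, ω = 0.0000

Δθ = -2.879793 − -2.879793 = 0.000000
ω = Δθ/dt = 0.000000/2.0 = 0.0000
ω = 0 → v = (Δx·cos θ + Δy·sin θ)/dt = 2.0000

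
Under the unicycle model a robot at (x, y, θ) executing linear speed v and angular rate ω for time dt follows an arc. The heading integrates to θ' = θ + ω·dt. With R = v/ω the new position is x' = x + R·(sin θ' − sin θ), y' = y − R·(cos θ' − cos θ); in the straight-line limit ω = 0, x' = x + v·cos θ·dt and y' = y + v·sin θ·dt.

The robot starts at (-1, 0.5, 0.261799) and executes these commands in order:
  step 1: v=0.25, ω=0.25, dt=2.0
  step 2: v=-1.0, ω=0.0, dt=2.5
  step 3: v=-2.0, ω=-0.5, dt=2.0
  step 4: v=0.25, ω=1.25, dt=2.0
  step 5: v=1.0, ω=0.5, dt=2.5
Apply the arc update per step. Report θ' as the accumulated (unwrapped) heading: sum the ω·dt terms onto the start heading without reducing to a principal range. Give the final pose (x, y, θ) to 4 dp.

step 1: θ'=0.7618 (R=1.0000) → pose (-0.5686, 0.7423, 0.7618)
step 2: θ'=0.7618 (straight) → pose (-2.3776, -0.9832, 0.7618)
step 3: θ'=-0.2382 (R=4.0000) → pose (-6.0823, -1.9759, -0.2382)
step 4: θ'=2.2618 (R=0.2000) → pose (-5.8810, -1.6541, 2.2618)
step 5: θ'=3.5118 (R=2.0000) → pose (-8.1458, -1.0642, 3.5118)

(-8.1458, -1.0642, 3.5118)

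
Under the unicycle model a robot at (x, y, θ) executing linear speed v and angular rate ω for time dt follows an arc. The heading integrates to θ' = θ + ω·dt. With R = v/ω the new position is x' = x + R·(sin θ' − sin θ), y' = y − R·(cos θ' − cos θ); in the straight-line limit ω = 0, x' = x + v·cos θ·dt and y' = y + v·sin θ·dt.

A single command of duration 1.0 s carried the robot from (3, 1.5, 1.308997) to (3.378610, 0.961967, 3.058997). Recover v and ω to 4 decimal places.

v = -0.7500, ω = 1.7500

Δθ = 3.058997 − 1.308997 = 1.750000
ω = Δθ/dt = 1.750000/1.0 = 1.7500
R = −Δy/(cos θ' − cos θ) = -0.4286
v = R·ω = -0.4286·1.7500 = -0.7500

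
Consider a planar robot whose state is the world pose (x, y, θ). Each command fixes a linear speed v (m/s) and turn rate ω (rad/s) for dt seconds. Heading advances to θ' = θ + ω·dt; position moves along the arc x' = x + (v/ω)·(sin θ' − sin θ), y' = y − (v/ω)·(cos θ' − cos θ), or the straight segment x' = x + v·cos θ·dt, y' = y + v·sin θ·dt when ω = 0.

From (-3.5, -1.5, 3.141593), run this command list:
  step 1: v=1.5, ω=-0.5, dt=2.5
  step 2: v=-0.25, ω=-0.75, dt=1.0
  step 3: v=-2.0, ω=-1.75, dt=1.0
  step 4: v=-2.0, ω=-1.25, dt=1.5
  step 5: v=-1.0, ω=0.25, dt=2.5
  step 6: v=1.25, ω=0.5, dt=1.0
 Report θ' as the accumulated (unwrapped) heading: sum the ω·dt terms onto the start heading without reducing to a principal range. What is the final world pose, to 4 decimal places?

(-6.7743, 3.2203, -1.3584)

step 1: θ'=1.8916 (R=-3.0000) → pose (-6.3470, 0.5540, 1.8916)
step 2: θ'=1.1416 (R=0.3333) → pose (-6.3602, 0.3102, 1.1416)
step 3: θ'=-0.6084 (R=1.1429) → pose (-8.0526, -0.1520, -0.6084)
step 4: θ'=-2.4834 (R=1.6000) → pose (-8.1168, 2.4267, -2.4834)
step 5: θ'=-1.8584 (R=-4.0000) → pose (-6.7278, 4.4564, -1.8584)
step 6: θ'=-1.3584 (R=2.5000) → pose (-6.7743, 3.2203, -1.3584)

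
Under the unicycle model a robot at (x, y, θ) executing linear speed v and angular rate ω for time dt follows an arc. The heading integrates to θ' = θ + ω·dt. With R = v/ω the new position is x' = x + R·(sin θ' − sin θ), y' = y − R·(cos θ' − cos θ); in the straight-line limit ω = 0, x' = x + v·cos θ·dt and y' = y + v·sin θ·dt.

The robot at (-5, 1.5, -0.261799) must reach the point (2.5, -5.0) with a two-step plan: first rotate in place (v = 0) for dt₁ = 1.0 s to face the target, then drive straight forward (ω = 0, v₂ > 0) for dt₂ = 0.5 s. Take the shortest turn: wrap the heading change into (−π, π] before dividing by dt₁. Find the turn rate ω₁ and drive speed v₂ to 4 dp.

heading to target = atan2(-5−1.5, 2.5−-5) = -0.7141
Δθ = wrap(-0.7141 − -0.2618) = -0.4523; ω₁ = Δθ/dt₁ = -0.4523
distance = √((2.5−-5)² + (-5−1.5)²) = 9.9247; v₂ = distance/dt₂ = 19.8494

ω₁ = -0.4523, v₂ = 19.8494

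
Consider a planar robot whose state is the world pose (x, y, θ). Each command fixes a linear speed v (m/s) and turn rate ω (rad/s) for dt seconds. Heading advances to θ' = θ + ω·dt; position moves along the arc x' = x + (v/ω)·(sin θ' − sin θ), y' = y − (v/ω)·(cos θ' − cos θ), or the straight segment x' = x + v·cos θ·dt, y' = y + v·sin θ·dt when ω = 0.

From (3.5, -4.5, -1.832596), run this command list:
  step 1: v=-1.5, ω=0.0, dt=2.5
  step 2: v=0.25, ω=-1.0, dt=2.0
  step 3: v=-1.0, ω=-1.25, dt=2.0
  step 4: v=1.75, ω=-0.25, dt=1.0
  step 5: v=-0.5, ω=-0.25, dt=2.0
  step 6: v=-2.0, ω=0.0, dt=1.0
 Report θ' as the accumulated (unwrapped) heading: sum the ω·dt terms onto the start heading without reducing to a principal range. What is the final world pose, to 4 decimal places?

step 1: θ'=-1.8326 (straight) → pose (4.4706, -0.8778, -1.8326)
step 2: θ'=-3.8326 (R=-0.2500) → pose (4.0698, -1.0057, -3.8326)
step 3: θ'=-6.3326 (R=0.8000) → pose (3.5204, -2.4212, -6.3326)
step 4: θ'=-6.5826 (R=-7.0000) → pose (5.2394, -2.7241, -6.5826)
step 5: θ'=-7.0826 (R=2.0000) → pose (4.3954, -2.2074, -7.0826)
step 6: θ'=-7.0826 (straight) → pose (3.0011, -0.7735, -7.0826)

(3.0011, -0.7735, -7.0826)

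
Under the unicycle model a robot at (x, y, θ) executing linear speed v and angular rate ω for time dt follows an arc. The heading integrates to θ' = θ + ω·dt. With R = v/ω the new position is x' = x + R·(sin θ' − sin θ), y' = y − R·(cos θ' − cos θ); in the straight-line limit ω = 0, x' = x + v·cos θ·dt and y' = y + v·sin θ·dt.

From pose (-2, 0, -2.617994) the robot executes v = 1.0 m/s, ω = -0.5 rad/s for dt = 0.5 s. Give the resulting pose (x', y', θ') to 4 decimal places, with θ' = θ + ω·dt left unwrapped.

θ' = -2.6180 + -0.5·0.5 = -2.8680
R = v/ω = 1.0/-0.5 = -2.0000
x' = -2 + -2.0000·(sin -2.8680 − sin -2.6180) = -2.4596
y' = 0 − -2.0000·(cos -2.8680 − cos -2.6180) = -0.1936

(-2.4596, -0.1936, -2.8680)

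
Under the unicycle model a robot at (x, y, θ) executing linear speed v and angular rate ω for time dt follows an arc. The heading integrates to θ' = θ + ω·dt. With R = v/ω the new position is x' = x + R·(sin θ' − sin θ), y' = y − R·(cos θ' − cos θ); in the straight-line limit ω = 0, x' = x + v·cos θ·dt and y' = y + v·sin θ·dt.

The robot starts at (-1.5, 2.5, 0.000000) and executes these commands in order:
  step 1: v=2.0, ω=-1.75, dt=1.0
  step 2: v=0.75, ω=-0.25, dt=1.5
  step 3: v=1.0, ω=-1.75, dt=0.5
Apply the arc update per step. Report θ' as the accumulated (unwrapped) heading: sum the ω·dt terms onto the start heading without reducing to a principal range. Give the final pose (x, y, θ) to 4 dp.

(-1.1817, -0.1556, -3.0000)

step 1: θ'=-1.7500 (R=-1.1429) → pose (-0.3754, 1.1534, -1.7500)
step 2: θ'=-2.1250 (R=-3.0000) → pose (-0.7764, 0.1094, -2.1250)
step 3: θ'=-3.0000 (R=-0.5714) → pose (-1.1817, -0.1556, -3.0000)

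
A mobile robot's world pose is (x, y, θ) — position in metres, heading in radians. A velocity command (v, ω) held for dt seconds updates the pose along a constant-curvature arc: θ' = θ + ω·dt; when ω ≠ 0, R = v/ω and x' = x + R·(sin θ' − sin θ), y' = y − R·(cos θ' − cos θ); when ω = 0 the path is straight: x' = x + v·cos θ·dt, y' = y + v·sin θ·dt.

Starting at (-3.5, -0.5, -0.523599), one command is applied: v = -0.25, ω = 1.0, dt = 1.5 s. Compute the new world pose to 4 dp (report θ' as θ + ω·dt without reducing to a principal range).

(-3.8321, -0.5765, 0.9764)

θ' = -0.5236 + 1.0·1.5 = 0.9764
R = v/ω = -0.25/1.0 = -0.2500
x' = -3.5 + -0.2500·(sin 0.9764 − sin -0.5236) = -3.8321
y' = -0.5 − -0.2500·(cos 0.9764 − cos -0.5236) = -0.5765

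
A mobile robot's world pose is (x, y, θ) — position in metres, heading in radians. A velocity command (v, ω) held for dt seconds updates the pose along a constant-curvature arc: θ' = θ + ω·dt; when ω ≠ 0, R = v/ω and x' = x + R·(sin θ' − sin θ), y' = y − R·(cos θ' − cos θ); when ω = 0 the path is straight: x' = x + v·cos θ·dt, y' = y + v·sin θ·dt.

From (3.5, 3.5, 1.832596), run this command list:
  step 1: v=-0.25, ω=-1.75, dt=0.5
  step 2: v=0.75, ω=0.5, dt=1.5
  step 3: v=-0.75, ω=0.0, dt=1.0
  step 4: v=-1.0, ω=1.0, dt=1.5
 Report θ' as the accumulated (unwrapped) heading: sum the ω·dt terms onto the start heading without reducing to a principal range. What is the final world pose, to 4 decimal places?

(4.8970, 2.8442, 3.2076)

step 1: θ'=0.9576 (R=0.1429) → pose (3.4788, 3.3808, 0.9576)
step 2: θ'=1.7076 (R=1.5000) → pose (3.7381, 4.4486, 1.7076)
step 3: θ'=1.7076 (straight) → pose (3.8404, 3.7056, 1.7076)
step 4: θ'=3.2076 (R=-1.0000) → pose (4.8970, 2.8442, 3.2076)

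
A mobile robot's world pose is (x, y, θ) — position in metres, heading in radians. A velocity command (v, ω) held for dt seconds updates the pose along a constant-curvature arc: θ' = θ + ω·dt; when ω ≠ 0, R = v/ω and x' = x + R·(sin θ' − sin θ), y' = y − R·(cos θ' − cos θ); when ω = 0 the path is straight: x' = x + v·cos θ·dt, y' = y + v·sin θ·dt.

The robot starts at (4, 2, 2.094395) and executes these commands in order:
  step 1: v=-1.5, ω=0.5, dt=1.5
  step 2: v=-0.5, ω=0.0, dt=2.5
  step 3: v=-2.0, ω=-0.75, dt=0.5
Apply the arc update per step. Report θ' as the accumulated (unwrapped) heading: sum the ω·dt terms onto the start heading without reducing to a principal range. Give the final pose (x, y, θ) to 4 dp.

(7.7944, -0.1978, 2.4694)

step 1: θ'=2.8444 (R=-3.0000) → pose (5.7196, 0.6315, 2.8444)
step 2: θ'=2.8444 (straight) → pose (6.9148, 0.2655, 2.8444)
step 3: θ'=2.4694 (R=2.6667) → pose (7.7944, -0.1978, 2.4694)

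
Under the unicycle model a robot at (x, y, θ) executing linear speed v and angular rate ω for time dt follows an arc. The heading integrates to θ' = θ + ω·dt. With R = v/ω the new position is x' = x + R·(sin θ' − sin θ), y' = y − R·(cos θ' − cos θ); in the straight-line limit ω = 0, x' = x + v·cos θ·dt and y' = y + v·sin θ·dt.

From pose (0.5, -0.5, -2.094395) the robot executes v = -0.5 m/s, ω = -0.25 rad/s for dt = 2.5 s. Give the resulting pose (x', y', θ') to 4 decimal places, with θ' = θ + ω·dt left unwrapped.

θ' = -2.0944 + -0.25·2.5 = -2.7194
R = v/ω = -0.5/-0.25 = 2.0000
x' = 0.5 + 2.0000·(sin -2.7194 − sin -2.0944) = 1.4125
y' = -0.5 − 2.0000·(cos -2.7194 − cos -2.0944) = 0.3244

(1.4125, 0.3244, -2.7194)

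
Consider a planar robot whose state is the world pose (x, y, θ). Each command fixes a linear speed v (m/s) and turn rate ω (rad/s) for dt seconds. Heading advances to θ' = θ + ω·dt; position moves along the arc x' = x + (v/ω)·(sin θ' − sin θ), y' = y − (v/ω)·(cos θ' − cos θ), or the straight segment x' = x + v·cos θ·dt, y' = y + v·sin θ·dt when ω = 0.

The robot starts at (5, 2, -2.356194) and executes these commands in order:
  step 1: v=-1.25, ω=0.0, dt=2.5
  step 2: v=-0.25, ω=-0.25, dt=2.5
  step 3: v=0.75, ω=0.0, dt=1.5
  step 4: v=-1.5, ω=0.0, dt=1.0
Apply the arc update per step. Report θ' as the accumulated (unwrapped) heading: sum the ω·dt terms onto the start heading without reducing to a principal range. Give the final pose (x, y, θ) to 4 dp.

(8.1273, 4.5497, -2.9812)

step 1: θ'=-2.3562 (straight) → pose (7.2097, 4.2097, -2.3562)
step 2: θ'=-2.9812 (R=1.0000) → pose (7.7571, 4.4898, -2.9812)
step 3: θ'=-2.9812 (straight) → pose (6.6465, 4.3101, -2.9812)
step 4: θ'=-2.9812 (straight) → pose (8.1273, 4.5497, -2.9812)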